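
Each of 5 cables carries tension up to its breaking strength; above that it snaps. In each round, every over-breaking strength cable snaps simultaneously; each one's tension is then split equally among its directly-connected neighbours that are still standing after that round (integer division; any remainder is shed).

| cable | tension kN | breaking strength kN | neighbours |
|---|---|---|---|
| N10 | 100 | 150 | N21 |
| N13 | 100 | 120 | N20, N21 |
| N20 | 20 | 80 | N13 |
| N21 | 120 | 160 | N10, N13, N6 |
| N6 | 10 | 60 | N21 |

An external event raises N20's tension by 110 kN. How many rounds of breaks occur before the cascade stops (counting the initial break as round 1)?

4

Round 1 — N20 at 130 > 80. N20 snaps.
  N20 sheds 130 kN to N13: 130 each.
    N13: 100+130 = 230 > 120
Round 2 — N13 snaps.
  N13 sheds 230 kN to N21: 230 each.
    N21: 120+230 = 350 > 160
Round 3 — N21 snaps.
  N21 sheds 350 kN to N10, N6: 175 each.
    N10: 100+175 = 275 > 150
    N6: 10+175 = 185 > 60
Round 4 — N10, N6 snap.
  N10 sheds 275 kN: no online neighbours, lost.
  N6 sheds 185 kN: no online neighbours, lost.
No further breaks.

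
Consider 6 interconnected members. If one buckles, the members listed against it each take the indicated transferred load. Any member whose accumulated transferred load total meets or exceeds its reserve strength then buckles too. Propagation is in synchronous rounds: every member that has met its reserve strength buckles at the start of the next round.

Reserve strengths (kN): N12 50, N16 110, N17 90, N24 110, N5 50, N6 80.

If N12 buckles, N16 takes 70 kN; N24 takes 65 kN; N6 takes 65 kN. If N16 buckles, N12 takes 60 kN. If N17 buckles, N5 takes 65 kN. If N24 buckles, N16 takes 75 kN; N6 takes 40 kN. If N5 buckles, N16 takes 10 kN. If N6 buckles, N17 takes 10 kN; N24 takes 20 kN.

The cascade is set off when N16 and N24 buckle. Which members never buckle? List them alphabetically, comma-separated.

N17, N5

Round 1 — N16, N24 buckle (initial).
  N12: +60 → 60 ≥ 50
  N6: +40 → 40 < 80
Round 2 — N12 buckles.
  N6: +65 → 105 ≥ 80
Round 3 — N6 buckles.
  N17: +10 → 10 < 90
No further bucklings.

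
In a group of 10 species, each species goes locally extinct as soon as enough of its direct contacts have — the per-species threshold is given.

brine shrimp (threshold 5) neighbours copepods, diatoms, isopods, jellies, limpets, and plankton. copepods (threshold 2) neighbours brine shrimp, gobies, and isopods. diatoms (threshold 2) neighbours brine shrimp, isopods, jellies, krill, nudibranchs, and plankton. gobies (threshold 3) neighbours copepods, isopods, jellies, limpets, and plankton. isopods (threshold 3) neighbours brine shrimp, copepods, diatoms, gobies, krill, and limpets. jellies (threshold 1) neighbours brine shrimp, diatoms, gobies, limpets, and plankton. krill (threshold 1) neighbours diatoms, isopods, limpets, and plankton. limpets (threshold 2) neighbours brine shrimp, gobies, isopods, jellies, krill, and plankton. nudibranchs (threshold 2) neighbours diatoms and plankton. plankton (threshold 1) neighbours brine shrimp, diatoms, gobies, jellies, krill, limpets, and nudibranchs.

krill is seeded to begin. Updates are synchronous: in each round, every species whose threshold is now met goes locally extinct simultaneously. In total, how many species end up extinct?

10

Round 1 — krill goes locally extinct (initial).
Round 2 — checking thresholds:
  diatoms: 1 of 6 neighbours < 2, holds.
  isopods: 1 of 6 neighbours < 3, holds.
  limpets: 1 of 6 neighbours < 2, holds.
  plankton: 1 of 7 neighbours ≥ 1, goes locally extinct.
Round 3 — checking thresholds:
  brine shrimp: 1 of 6 neighbours < 5, holds.
  diatoms: 2 of 6 neighbours ≥ 2, goes locally extinct.
  gobies: 1 of 5 neighbours < 3, holds.
  isopods: 1 of 6 neighbours < 3, holds.
  jellies: 1 of 5 neighbours ≥ 1, goes locally extinct.
  limpets: 2 of 6 neighbours ≥ 2, goes locally extinct.
  nudibranchs: 1 of 2 neighbours < 2, holds.
Round 4 — checking thresholds:
  brine shrimp: 4 of 6 neighbours < 5, holds.
  gobies: 3 of 5 neighbours ≥ 3, goes locally extinct.
  isopods: 3 of 6 neighbours ≥ 3, goes locally extinct.
  nudibranchs: 2 of 2 neighbours ≥ 2, goes locally extinct.
Round 5 — checking thresholds:
  brine shrimp: 5 of 6 neighbours ≥ 5, goes locally extinct.
  copepods: 2 of 3 neighbours ≥ 2, goes locally extinct.
Round 6 — no new extinctions; cascade stops.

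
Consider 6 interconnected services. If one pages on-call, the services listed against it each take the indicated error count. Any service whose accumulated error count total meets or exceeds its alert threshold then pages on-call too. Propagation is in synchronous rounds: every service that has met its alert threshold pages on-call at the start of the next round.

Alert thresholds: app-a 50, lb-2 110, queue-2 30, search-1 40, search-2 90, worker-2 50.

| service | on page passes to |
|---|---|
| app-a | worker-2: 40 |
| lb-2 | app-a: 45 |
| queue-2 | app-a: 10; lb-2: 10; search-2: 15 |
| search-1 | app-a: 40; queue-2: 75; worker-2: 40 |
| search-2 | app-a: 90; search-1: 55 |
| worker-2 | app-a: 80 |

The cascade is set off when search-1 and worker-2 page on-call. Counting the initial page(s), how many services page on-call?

Round 1 — search-1, worker-2 page on-call (initial).
  app-a: +40+80 → 120 ≥ 50
  queue-2: +75 → 75 ≥ 30
Round 2 — app-a, queue-2 page on-call.
  lb-2: +10 → 10 < 110
  search-2: +15 → 15 < 90
No further pages.

4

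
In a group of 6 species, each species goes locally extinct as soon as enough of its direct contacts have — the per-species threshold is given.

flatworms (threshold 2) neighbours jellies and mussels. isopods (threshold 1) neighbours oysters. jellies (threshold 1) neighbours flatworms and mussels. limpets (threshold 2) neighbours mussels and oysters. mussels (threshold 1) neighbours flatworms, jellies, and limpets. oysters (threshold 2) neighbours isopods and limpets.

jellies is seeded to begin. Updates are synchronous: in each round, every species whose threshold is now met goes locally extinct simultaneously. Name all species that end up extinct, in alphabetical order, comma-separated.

Round 1 — jellies goes locally extinct (initial).
Round 2 — checking thresholds:
  flatworms: 1 of 2 neighbours < 2, below threshold.
  mussels: 1 of 3 neighbours ≥ 1, goes locally extinct.
Round 3 — checking thresholds:
  flatworms: 2 of 2 neighbours ≥ 2, goes locally extinct.
  limpets: 1 of 2 neighbours < 2, below threshold.
Round 4 — no new extinctions; cascade stops.

flatworms, jellies, mussels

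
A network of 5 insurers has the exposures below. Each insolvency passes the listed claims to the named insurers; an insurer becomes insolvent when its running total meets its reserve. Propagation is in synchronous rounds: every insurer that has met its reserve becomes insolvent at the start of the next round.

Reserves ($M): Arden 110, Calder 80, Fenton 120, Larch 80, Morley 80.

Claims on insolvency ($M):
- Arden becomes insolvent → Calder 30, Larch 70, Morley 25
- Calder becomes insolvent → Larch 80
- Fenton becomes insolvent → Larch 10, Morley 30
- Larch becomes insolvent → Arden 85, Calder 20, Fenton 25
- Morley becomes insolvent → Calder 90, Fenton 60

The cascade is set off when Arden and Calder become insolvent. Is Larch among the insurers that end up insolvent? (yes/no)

yes

Round 1 — Arden, Calder become insolvent (initial).
  Larch: +70+80 → 150 ≥ 80
  Morley: +25 → 25 < 80
Round 2 — Larch becomes insolvent.
  Fenton: +25 → 25 < 120
No further insolvencies.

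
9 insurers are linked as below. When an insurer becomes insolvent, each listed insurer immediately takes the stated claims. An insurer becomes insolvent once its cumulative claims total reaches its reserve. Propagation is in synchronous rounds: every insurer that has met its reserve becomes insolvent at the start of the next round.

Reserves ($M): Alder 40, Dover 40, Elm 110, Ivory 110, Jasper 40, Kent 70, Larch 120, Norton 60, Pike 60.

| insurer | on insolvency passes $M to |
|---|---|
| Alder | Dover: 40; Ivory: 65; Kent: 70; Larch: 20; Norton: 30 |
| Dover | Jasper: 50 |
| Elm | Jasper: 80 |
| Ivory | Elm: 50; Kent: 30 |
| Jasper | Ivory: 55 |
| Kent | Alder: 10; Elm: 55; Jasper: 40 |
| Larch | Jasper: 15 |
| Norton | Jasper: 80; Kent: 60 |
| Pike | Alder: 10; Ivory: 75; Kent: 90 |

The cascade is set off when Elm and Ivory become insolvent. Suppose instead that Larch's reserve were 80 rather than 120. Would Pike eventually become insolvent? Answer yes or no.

no

With Larch's reserve at 80:
Round 1 — Elm, Ivory become insolvent (initial).
  Jasper: +80 → 80 ≥ 40
  Kent: +30 → 30 < 70
Round 2 — Jasper becomes insolvent.
No further insolvencies.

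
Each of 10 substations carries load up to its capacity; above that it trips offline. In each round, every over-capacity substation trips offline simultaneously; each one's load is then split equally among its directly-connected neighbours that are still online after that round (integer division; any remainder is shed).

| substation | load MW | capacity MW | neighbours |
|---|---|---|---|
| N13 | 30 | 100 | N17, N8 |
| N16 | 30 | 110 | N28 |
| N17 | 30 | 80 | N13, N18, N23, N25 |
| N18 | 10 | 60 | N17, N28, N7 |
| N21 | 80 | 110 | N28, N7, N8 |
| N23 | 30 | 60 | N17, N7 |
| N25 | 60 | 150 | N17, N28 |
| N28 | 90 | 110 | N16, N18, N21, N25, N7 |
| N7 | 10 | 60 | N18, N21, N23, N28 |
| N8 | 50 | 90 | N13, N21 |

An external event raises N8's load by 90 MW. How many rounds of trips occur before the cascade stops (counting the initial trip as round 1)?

Round 1 — N8 at 140 > 90. N8 trips offline.
  N8 sheds 140 MW to N13, N21: 70 each.
    N13: 30+70 = 100 ≤ 100
    N21: 80+70 = 150 > 110
Round 2 — N21 trips offline.
  N21 sheds 150 MW to N28, N7: 75 each.
    N28: 90+75 = 165 > 110
    N7: 10+75 = 85 > 60
Round 3 — N28, N7 trip offline.
  N28 sheds 165 MW to N16, N18, N25: 55 each.
    N16: 30+55 = 85 ≤ 110
    N18: 10+55 = 65 > 60
    N25: 60+55 = 115 ≤ 150
  N7 sheds 85 MW to N18, N23: 42 each (1 lost).
    N18: 65+42 = 107 > 60
    N23: 30+42 = 72 > 60
Round 4 — N18, N23 trip offline.
  N18 sheds 107 MW to N17: 107 each.
    N17: 30+107 = 137 > 80
  N23 sheds 72 MW to N17: 72 each.
    N17: 137+72 = 209 > 80
Round 5 — N17 trips offline.
  N17 sheds 209 MW to N13, N25: 104 each (1 lost).
    N13: 100+104 = 204 > 100
    N25: 115+104 = 219 > 150
Round 6 — N13, N25 trip offline.
  N13 sheds 204 MW: no online neighbours, lost.
  N25 sheds 219 MW: no online neighbours, lost.
No further trips.

6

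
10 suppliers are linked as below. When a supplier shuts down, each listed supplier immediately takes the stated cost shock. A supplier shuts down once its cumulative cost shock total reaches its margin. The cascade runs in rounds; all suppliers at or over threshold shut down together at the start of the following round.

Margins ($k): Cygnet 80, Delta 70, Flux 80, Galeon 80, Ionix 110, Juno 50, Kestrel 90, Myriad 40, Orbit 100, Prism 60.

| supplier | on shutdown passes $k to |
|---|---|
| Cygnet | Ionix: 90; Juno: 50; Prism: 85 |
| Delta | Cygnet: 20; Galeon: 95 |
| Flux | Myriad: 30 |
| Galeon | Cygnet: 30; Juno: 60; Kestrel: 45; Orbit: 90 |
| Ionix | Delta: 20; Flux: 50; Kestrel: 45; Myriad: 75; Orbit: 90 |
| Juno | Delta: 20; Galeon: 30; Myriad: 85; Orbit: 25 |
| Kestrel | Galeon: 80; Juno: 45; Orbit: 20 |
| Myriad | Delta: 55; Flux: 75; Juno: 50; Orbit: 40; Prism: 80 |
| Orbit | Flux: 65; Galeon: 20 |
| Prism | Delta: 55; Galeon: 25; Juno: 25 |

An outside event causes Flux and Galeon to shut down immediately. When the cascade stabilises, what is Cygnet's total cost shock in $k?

50

Round 1 — Flux, Galeon shut down (initial).
  Cygnet: +30 → 30 < 80
  Juno: +60 → 60 ≥ 50
  Kestrel: +45 → 45 < 90
  Myriad: +30 → 30 < 40
  Orbit: +90 → 90 < 100
Round 2 — Juno shuts down.
  Delta: +20 → 20 < 70
  Myriad: +85 → 115 ≥ 40
  Orbit: +25 → 115 ≥ 100
Round 3 — Myriad, Orbit shut down.
  Delta: +55 → 75 ≥ 70
  Prism: +80 → 80 ≥ 60
Round 4 — Delta, Prism shut down.
  Cygnet: +20 → 50 < 80
No further shutdowns.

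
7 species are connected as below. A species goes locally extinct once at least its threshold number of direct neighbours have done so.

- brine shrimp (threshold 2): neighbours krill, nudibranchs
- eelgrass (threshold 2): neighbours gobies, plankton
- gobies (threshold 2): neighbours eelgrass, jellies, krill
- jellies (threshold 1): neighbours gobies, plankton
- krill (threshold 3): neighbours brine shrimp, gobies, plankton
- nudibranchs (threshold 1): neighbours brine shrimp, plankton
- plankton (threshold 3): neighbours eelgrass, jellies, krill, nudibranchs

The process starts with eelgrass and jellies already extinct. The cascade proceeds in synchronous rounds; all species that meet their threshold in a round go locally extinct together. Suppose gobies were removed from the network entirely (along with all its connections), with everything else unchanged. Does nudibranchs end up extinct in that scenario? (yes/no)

With gobies removed:
Round 1 — eelgrass, jellies go locally extinct (initial).
Round 2 — no new extinctions; cascade stops.

no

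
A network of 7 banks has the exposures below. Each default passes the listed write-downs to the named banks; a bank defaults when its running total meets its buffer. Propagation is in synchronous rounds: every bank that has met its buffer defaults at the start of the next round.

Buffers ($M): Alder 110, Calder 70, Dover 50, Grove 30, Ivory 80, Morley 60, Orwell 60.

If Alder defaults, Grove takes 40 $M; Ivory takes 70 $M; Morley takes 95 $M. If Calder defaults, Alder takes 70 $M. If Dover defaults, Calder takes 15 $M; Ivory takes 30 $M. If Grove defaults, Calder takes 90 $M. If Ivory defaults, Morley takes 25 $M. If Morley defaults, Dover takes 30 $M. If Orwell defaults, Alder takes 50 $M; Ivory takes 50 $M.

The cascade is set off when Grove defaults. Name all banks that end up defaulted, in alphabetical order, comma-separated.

Calder, Grove

Round 1 — Grove defaults (initial).
  Calder: +90 → 90 ≥ 70
Round 2 — Calder defaults.
  Alder: +70 → 70 < 110
No further defaults.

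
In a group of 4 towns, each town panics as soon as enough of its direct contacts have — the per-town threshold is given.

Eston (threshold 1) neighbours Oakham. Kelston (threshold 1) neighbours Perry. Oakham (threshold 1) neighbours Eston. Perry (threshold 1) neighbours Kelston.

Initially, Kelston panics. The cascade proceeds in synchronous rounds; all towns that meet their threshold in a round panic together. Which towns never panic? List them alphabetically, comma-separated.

Round 1 — Kelston panics (initial).
Round 2 — checking thresholds:
  Perry: 1 of 1 neighbours ≥ 1, panics.
Round 3 — no new panics; cascade stops.

Eston, Oakham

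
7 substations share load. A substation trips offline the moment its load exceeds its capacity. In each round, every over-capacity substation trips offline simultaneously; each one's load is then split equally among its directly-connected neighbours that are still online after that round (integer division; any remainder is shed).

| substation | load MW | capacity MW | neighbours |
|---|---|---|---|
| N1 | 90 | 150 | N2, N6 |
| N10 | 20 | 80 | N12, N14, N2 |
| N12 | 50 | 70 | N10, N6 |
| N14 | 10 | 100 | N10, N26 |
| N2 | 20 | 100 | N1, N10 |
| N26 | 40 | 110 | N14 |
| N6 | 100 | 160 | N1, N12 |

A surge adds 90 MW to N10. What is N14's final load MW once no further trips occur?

Round 1 — N10 at 110 > 80. N10 trips offline.
  N10 sheds 110 MW to N12, N14, N2: 36 each (2 lost).
    N12: 50+36 = 86 > 70
    N14: 10+36 = 46 ≤ 100
    N2: 20+36 = 56 ≤ 100
Round 2 — N12 trips offline.
  N12 sheds 86 MW to N6: 86 each.
    N6: 100+86 = 186 > 160
Round 3 — N6 trips offline.
  N6 sheds 186 MW to N1: 186 each.
    N1: 90+186 = 276 > 150
Round 4 — N1 trips offline.
  N1 sheds 276 MW to N2: 276 each.
    N2: 56+276 = 332 > 100
Round 5 — N2 trips offline.
  N2 sheds 332 MW: no online neighbours, lost.
No further trips.

46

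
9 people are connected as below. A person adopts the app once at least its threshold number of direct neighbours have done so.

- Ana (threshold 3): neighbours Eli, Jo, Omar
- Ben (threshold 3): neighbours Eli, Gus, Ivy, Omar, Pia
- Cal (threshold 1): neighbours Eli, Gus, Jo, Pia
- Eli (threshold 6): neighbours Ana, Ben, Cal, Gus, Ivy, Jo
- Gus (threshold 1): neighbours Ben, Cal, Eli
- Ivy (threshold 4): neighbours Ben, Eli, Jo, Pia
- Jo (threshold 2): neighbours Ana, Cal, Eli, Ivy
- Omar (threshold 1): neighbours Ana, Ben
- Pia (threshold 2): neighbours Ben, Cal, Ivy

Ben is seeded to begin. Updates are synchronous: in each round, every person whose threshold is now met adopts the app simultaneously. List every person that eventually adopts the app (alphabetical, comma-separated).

Round 1 — Ben adopts the app (initial).
Round 2 — checking thresholds:
  Eli: 1 of 6 neighbours < 6, not yet.
  Gus: 1 of 3 neighbours ≥ 1, adopts the app.
  Ivy: 1 of 4 neighbours < 4, not yet.
  Omar: 1 of 2 neighbours ≥ 1, adopts the app.
  Pia: 1 of 3 neighbours < 2, not yet.
Round 3 — checking thresholds:
  Ana: 1 of 3 neighbours < 3, not yet.
  Cal: 1 of 4 neighbours ≥ 1, adopts the app.
  Eli: 2 of 6 neighbours < 6, not yet.
  Ivy: 1 of 4 neighbours < 4, not yet.
  Pia: 1 of 3 neighbours < 2, not yet.
Round 4 — checking thresholds:
  Ana: 1 of 3 neighbours < 3, not yet.
  Eli: 3 of 6 neighbours < 6, not yet.
  Ivy: 1 of 4 neighbours < 4, not yet.
  Jo: 1 of 4 neighbours < 2, not yet.
  Pia: 2 of 3 neighbours ≥ 2, adopts the app.
Round 5 — no new adoptions; cascade stops.

Ben, Cal, Gus, Omar, Pia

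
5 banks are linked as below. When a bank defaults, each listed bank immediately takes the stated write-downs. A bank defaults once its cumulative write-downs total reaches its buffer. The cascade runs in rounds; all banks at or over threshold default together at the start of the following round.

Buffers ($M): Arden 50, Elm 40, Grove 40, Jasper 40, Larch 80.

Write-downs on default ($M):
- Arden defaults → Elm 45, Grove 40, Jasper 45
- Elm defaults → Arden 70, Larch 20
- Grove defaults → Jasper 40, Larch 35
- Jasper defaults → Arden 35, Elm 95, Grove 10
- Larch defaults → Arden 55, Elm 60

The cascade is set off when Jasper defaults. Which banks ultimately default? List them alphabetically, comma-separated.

Round 1 — Jasper defaults (initial).
  Arden: +35 → 35 < 50
  Elm: +95 → 95 ≥ 40
  Grove: +10 → 10 < 40
Round 2 — Elm defaults.
  Arden: +70 → 105 ≥ 50
  Larch: +20 → 20 < 80
Round 3 — Arden defaults.
  Grove: +40 → 50 ≥ 40
Round 4 — Grove defaults.
  Larch: +35 → 55 < 80
No further defaults.

Arden, Elm, Grove, Jasper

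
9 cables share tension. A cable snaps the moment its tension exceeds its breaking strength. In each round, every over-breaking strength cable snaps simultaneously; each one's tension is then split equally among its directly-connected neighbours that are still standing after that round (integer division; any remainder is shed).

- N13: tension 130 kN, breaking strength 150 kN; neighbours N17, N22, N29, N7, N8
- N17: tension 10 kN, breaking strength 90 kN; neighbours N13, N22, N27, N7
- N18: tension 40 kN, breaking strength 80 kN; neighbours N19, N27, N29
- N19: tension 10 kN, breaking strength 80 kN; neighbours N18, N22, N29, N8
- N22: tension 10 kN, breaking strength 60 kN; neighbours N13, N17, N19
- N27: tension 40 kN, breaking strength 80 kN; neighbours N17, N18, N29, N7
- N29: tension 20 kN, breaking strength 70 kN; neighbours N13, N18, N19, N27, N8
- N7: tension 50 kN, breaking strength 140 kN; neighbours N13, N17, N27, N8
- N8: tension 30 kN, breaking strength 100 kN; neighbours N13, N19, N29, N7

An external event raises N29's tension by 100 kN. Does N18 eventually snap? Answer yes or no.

no

Round 1 — N29 at 120 > 70. N29 snaps.
  N29 sheds 120 kN to N13, N18, N19, N27, N8: 24 each.
    N13: 130+24 = 154 > 150
    N18: 40+24 = 64 ≤ 80
    N19: 10+24 = 34 ≤ 80
    N27: 40+24 = 64 ≤ 80
    N8: 30+24 = 54 ≤ 100
Round 2 — N13 snaps.
  N13 sheds 154 kN to N17, N22, N7, N8: 38 each (2 lost).
    N17: 10+38 = 48 ≤ 90
    N22: 10+38 = 48 ≤ 60
    N7: 50+38 = 88 ≤ 140
    N8: 54+38 = 92 ≤ 100
No further breaks.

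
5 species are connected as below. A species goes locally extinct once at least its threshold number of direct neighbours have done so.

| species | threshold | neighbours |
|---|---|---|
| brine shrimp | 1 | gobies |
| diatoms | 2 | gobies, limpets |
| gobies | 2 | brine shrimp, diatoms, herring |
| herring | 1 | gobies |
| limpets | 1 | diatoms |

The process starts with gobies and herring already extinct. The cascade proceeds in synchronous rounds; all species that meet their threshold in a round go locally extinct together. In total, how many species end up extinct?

Round 1 — gobies, herring go locally extinct (initial).
Round 2 — checking thresholds:
  brine shrimp: 1 of 1 neighbours ≥ 1, goes locally extinct.
  diatoms: 1 of 2 neighbours < 2, holds.
Round 3 — no new extinctions; cascade stops.

3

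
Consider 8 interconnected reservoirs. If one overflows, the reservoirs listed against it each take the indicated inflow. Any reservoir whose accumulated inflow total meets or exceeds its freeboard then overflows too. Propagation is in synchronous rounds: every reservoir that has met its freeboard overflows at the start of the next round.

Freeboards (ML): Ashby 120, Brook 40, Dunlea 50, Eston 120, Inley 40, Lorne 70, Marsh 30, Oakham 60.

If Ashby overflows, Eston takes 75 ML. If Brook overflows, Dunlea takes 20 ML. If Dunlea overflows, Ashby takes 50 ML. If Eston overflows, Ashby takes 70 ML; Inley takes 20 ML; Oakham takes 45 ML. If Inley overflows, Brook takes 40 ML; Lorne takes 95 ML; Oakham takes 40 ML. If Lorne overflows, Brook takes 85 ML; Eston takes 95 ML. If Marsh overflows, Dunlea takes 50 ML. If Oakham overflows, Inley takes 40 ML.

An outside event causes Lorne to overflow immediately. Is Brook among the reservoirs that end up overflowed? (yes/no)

Round 1 — Lorne overflows (initial).
  Brook: +85 → 85 ≥ 40
  Eston: +95 → 95 < 120
Round 2 — Brook overflows.
  Dunlea: +20 → 20 < 50
No further overflows.

yes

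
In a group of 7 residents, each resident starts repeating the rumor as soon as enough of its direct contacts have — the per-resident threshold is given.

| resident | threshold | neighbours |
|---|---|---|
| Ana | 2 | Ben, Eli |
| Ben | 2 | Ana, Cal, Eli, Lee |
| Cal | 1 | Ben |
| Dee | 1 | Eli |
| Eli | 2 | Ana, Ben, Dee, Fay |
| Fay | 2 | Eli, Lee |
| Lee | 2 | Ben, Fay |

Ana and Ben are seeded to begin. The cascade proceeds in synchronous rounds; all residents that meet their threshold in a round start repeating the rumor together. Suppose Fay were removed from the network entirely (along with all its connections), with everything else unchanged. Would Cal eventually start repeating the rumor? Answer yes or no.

yes

With Fay removed:
Round 1 — Ana, Ben start repeating the rumor (initial).
Round 2 — checking thresholds:
  Cal: 1 of 1 neighbours ≥ 1, starts repeating the rumor.
  Eli: 2 of 3 neighbours ≥ 2, starts repeating the rumor.
  Lee: 1 of 1 neighbours < 2, holds.
Round 3 — checking thresholds:
  Dee: 1 of 1 neighbours ≥ 1, starts repeating the rumor.
  Lee: 1 of 1 neighbours < 2, holds.
Round 4 — no new spreads; cascade stops.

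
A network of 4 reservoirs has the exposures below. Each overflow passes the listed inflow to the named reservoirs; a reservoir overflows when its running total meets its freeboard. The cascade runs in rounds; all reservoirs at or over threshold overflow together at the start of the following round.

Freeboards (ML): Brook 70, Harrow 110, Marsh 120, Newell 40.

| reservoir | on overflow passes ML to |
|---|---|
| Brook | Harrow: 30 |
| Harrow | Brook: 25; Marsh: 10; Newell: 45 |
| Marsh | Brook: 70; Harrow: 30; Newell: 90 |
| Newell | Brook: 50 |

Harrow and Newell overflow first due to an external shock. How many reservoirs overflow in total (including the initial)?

Round 1 — Harrow, Newell overflow (initial).
  Brook: +25+50 → 75 ≥ 70
  Marsh: +10 → 10 < 120
Round 2 — Brook overflows.
No further overflows.

3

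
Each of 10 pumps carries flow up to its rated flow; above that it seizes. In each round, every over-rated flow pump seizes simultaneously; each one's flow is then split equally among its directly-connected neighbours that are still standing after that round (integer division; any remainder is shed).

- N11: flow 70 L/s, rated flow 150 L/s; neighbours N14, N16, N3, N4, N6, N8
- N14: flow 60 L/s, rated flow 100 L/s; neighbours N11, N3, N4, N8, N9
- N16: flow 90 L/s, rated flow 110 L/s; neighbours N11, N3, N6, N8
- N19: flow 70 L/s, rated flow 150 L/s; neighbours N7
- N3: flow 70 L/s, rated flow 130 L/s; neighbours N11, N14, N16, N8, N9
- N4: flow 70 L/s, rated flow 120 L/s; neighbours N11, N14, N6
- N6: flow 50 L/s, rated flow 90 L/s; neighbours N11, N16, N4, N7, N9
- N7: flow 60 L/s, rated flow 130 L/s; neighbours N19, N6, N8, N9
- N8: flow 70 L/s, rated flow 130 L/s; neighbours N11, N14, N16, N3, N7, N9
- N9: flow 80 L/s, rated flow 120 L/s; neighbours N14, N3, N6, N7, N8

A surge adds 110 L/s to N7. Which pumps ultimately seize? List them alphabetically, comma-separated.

N11, N14, N16, N3, N4, N6, N7, N8, N9

Round 1 — N7 at 170 > 130. N7 seizes.
  N7 sheds 170 L/s to N19, N6, N8, N9: 42 each (2 lost).
    N19: 70+42 = 112 ≤ 150
    N6: 50+42 = 92 > 90
    N8: 70+42 = 112 ≤ 130
    N9: 80+42 = 122 > 120
Round 2 — N6, N9 seize.
  N6 sheds 92 L/s to N11, N16, N4: 30 each (2 lost).
    N11: 70+30 = 100 ≤ 150
    N16: 90+30 = 120 > 110
    N4: 70+30 = 100 ≤ 120
  N9 sheds 122 L/s to N14, N3, N8: 40 each (2 lost).
    N14: 60+40 = 100 ≤ 100
    N3: 70+40 = 110 ≤ 130
    N8: 112+40 = 152 > 130
Round 3 — N16, N8 seize.
  N16 sheds 120 L/s to N11, N3: 60 each.
    N11: 100+60 = 160 > 150
    N3: 110+60 = 170 > 130
  N8 sheds 152 L/s to N11, N14, N3: 50 each (2 lost).
    N11: 160+50 = 210 > 150
    N14: 100+50 = 150 > 100
    N3: 170+50 = 220 > 130
Round 4 — N11, N14, N3 seize.
  N11 sheds 210 L/s to N4: 210 each.
    N4: 100+210 = 310 > 120
  N14 sheds 150 L/s to N4: 150 each.
    N4: 310+150 = 460 > 120
  N3 sheds 220 L/s: no online neighbours, lost.
Round 5 — N4 seizes.
  N4 sheds 460 L/s: no online neighbours, lost.
No further seizures.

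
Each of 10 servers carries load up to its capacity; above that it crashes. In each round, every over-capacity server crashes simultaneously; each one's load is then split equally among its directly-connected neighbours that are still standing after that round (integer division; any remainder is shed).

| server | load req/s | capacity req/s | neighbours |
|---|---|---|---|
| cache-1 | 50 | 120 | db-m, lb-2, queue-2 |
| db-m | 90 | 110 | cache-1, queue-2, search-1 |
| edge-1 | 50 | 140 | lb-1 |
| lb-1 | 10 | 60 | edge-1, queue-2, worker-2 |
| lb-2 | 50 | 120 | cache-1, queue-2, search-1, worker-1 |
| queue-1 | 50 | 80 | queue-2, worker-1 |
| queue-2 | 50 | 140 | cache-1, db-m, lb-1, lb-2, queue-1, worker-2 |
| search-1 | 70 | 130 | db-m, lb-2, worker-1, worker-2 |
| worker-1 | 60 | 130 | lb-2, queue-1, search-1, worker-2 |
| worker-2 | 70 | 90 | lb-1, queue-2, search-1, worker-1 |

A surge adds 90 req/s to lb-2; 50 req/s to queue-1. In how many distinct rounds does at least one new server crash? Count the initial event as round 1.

5

Round 1 — lb-2 at 140 > 120; queue-1 at 100 > 80. lb-2, queue-1 crash.
  lb-2 sheds 140 req/s to cache-1, queue-2, search-1, worker-1: 35 each.
    cache-1: 50+35 = 85 ≤ 120
    queue-2: 50+35 = 85 ≤ 140
    search-1: 70+35 = 105 ≤ 130
    worker-1: 60+35 = 95 ≤ 130
  queue-1 sheds 100 req/s to queue-2, worker-1: 50 each.
    queue-2: 85+50 = 135 ≤ 140
    worker-1: 95+50 = 145 > 130
Round 2 — worker-1 crashes.
  worker-1 sheds 145 req/s to search-1, worker-2: 72 each (1 lost).
    search-1: 105+72 = 177 > 130
    worker-2: 70+72 = 142 > 90
Round 3 — search-1, worker-2 crash.
  search-1 sheds 177 req/s to db-m: 177 each.
    db-m: 90+177 = 267 > 110
  worker-2 sheds 142 req/s to lb-1, queue-2: 71 each.
    lb-1: 10+71 = 81 > 60
    queue-2: 135+71 = 206 > 140
Round 4 — db-m, lb-1, queue-2 crash.
  db-m sheds 267 req/s to cache-1: 267 each.
    cache-1: 85+267 = 352 > 120
  lb-1 sheds 81 req/s to edge-1: 81 each.
    edge-1: 50+81 = 131 ≤ 140
  queue-2 sheds 206 req/s to cache-1: 206 each.
    cache-1: 352+206 = 558 > 120
Round 5 — cache-1 crashes.
  cache-1 sheds 558 req/s: no online neighbours, lost.
No further crashes.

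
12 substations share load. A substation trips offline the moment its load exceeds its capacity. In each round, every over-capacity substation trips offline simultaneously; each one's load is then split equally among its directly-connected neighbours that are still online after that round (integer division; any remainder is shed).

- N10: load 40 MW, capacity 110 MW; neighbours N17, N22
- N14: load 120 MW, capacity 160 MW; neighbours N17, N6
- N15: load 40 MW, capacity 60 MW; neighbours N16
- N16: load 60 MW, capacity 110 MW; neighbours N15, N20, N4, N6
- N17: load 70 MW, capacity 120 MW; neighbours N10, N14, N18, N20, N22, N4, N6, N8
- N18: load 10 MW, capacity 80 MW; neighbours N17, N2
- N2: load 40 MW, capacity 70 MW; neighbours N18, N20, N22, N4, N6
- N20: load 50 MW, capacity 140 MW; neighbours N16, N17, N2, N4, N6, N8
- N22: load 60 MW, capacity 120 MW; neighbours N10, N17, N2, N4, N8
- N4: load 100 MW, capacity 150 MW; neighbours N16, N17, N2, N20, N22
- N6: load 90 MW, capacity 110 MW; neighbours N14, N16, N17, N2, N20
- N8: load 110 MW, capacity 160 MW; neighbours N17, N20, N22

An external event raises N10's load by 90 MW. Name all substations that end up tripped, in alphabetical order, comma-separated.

N10, N14, N15, N16, N17, N2, N20, N22, N4, N6, N8

Round 1 — N10 at 130 > 110. N10 trips offline.
  N10 sheds 130 MW to N17, N22: 65 each.
    N17: 70+65 = 135 > 120
    N22: 60+65 = 125 > 120
Round 2 — N17, N22 trip offline.
  N17 sheds 135 MW to N14, N18, N20, N4, N6, N8: 22 each (3 lost).
    N14: 120+22 = 142 ≤ 160
    N18: 10+22 = 32 ≤ 80
    N20: 50+22 = 72 ≤ 140
    N4: 100+22 = 122 ≤ 150
    N6: 90+22 = 112 > 110
    N8: 110+22 = 132 ≤ 160
  N22 sheds 125 MW to N2, N4, N8: 41 each (2 lost).
    N2: 40+41 = 81 > 70
    N4: 122+41 = 163 > 150
    N8: 132+41 = 173 > 160
Round 3 — N2, N4, N6, N8 trip offline.
  N2 sheds 81 MW to N18, N20: 40 each (1 lost).
    N18: 32+40 = 72 ≤ 80
    N20: 72+40 = 112 ≤ 140
  N4 sheds 163 MW to N16, N20: 81 each (1 lost).
    N16: 60+81 = 141 > 110
    N20: 112+81 = 193 > 140
  N6 sheds 112 MW to N14, N16, N20: 37 each (1 lost).
    N14: 142+37 = 179 > 160
    N16: 141+37 = 178 > 110
    N20: 193+37 = 230 > 140
  N8 sheds 173 MW to N20: 173 each.
    N20: 230+173 = 403 > 140
Round 4 — N14, N16, N20 trip offline.
  N14 sheds 179 MW: no online neighbours, lost.
  N16 sheds 178 MW to N15: 178 each.
    N15: 40+178 = 218 > 60
  N20 sheds 403 MW: no online neighbours, lost.
Round 5 — N15 trips offline.
  N15 sheds 218 MW: no online neighbours, lost.
No further trips.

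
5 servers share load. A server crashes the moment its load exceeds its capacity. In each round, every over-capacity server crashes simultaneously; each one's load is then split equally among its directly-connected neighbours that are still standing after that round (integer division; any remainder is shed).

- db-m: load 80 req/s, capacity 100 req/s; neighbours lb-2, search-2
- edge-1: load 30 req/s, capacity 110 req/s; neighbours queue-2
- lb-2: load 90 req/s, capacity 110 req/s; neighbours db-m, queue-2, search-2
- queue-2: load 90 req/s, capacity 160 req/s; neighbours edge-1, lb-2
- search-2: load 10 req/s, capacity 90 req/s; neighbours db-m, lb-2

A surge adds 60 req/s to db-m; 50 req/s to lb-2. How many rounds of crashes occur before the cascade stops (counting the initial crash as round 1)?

Round 1 — db-m at 140 > 100; lb-2 at 140 > 110. db-m, lb-2 crash.
  db-m sheds 140 req/s to search-2: 140 each.
    search-2: 10+140 = 150 > 90
  lb-2 sheds 140 req/s to queue-2, search-2: 70 each.
    queue-2: 90+70 = 160 ≤ 160
    search-2: 150+70 = 220 > 90
Round 2 — search-2 crashes.
  search-2 sheds 220 req/s: no online neighbours, lost.
No further crashes.

2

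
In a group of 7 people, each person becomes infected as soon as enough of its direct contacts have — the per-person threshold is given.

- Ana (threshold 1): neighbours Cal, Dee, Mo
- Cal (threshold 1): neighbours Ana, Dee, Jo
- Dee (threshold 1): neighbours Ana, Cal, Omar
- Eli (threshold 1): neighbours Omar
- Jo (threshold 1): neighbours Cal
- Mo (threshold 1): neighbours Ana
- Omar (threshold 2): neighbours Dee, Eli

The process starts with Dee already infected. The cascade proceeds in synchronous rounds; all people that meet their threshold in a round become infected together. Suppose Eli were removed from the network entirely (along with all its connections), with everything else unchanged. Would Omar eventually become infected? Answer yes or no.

no

With Eli removed:
Round 1 — Dee becomes infected (initial).
Round 2 — checking thresholds:
  Ana: 1 of 3 neighbours ≥ 1, becomes infected.
  Cal: 1 of 3 neighbours ≥ 1, becomes infected.
  Omar: 1 of 1 neighbours < 2, holds.
Round 3 — checking thresholds:
  Jo: 1 of 1 neighbours ≥ 1, becomes infected.
  Mo: 1 of 1 neighbours ≥ 1, becomes infected.
  Omar: 1 of 1 neighbours < 2, holds.
Round 4 — no new infections; cascade stops.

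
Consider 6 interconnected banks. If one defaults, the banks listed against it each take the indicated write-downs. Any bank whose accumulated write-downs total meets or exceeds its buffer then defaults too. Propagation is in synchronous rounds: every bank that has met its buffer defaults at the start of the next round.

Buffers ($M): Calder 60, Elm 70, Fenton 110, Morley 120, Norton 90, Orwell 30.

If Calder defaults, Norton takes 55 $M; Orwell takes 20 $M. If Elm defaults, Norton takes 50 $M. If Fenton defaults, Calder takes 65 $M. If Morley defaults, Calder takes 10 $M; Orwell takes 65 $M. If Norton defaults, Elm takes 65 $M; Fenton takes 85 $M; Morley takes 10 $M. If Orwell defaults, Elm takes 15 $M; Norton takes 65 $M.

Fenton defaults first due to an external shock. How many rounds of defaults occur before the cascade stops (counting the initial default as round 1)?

Round 1 — Fenton defaults (initial).
  Calder: +65 → 65 ≥ 60
Round 2 — Calder defaults.
  Norton: +55 → 55 < 90
  Orwell: +20 → 20 < 30
No further defaults.

2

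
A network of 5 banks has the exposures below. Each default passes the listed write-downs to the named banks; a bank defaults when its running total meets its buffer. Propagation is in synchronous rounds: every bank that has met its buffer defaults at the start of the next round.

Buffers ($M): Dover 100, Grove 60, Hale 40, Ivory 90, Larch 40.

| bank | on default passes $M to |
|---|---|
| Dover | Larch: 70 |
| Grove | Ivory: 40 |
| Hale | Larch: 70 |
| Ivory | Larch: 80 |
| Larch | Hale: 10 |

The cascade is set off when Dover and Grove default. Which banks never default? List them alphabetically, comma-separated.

Round 1 — Dover, Grove default (initial).
  Ivory: +40 → 40 < 90
  Larch: +70 → 70 ≥ 40
Round 2 — Larch defaults.
  Hale: +10 → 10 < 40
No further defaults.

Hale, Ivory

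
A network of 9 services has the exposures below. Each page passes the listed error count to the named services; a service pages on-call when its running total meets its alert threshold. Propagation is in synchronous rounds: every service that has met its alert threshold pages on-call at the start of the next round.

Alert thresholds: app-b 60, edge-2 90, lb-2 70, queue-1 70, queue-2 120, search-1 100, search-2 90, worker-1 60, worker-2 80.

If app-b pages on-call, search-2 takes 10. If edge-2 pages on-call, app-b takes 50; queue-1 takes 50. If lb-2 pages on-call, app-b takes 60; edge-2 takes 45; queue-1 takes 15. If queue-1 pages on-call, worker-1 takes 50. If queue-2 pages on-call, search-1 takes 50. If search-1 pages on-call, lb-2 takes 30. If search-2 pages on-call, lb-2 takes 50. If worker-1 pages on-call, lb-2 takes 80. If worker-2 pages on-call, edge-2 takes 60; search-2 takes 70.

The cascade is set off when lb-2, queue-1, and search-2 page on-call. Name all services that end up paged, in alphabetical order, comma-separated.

app-b, lb-2, queue-1, search-2

Round 1 — lb-2, queue-1, search-2 page on-call (initial).
  app-b: +60 → 60 ≥ 60
  edge-2: +45 → 45 < 90
  worker-1: +50 → 50 < 60
Round 2 — app-b pages on-call.
No further pages.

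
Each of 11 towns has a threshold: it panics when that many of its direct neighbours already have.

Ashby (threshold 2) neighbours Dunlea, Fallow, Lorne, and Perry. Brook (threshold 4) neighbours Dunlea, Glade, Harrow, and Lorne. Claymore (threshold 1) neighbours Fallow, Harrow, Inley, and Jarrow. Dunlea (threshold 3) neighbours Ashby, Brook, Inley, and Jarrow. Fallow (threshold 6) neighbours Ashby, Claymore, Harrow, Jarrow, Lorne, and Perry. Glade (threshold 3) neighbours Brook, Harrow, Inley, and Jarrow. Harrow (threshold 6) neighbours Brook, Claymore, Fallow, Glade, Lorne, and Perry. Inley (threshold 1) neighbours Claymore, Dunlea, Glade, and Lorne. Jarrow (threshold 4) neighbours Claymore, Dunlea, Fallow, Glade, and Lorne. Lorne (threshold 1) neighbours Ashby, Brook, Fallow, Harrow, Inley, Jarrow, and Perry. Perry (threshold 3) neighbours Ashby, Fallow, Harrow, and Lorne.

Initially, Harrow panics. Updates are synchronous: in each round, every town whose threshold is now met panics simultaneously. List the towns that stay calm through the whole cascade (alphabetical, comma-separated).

Ashby, Brook, Dunlea, Fallow, Glade, Jarrow, Perry

Round 1 — Harrow panics (initial).
Round 2 — checking thresholds:
  Brook: 1 of 4 neighbours < 4, holds.
  Claymore: 1 of 4 neighbours ≥ 1, panics.
  Fallow: 1 of 6 neighbours < 6, holds.
  Glade: 1 of 4 neighbours < 3, holds.
  Lorne: 1 of 7 neighbours ≥ 1, panics.
  Perry: 1 of 4 neighbours < 3, holds.
Round 3 — checking thresholds:
  Ashby: 1 of 4 neighbours < 2, holds.
  Brook: 2 of 4 neighbours < 4, holds.
  Fallow: 3 of 6 neighbours < 6, holds.
  Glade: 1 of 4 neighbours < 3, holds.
  Inley: 2 of 4 neighbours ≥ 1, panics.
  Jarrow: 2 of 5 neighbours < 4, holds.
  Perry: 2 of 4 neighbours < 3, holds.
Round 4 — no new panics; cascade stops.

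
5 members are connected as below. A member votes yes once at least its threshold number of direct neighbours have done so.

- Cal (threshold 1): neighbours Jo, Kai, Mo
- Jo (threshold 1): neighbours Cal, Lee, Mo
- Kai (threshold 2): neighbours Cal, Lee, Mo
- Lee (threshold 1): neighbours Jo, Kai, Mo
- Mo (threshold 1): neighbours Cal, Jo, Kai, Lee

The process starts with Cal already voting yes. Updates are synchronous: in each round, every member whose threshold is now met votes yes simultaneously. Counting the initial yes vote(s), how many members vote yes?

Round 1 — Cal votes yes (initial).
Round 2 — checking thresholds:
  Jo: 1 of 3 neighbours ≥ 1, votes yes.
  Kai: 1 of 3 neighbours < 2, holds.
  Mo: 1 of 4 neighbours ≥ 1, votes yes.
Round 3 — checking thresholds:
  Kai: 2 of 3 neighbours ≥ 2, votes yes.
  Lee: 2 of 3 neighbours ≥ 1, votes yes.
Round 4 — no new yes votes; cascade stops.

5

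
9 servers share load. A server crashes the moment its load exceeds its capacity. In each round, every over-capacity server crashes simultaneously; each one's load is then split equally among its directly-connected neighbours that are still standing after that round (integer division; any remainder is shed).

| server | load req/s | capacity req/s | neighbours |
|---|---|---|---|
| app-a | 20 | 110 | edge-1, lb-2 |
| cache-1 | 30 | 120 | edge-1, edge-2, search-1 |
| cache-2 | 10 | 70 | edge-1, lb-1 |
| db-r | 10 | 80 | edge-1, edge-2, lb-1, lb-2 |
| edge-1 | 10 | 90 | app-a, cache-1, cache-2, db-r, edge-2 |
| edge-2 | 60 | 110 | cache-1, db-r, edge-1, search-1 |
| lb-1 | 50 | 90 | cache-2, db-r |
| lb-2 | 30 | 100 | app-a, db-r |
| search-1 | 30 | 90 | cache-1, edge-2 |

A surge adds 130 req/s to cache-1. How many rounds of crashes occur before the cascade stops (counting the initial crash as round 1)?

Round 1 — cache-1 at 160 > 120. cache-1 crashes.
  cache-1 sheds 160 req/s to edge-1, edge-2, search-1: 53 each (1 lost).
    edge-1: 10+53 = 63 ≤ 90
    edge-2: 60+53 = 113 > 110
    search-1: 30+53 = 83 ≤ 90
Round 2 — edge-2 crashes.
  edge-2 sheds 113 req/s to db-r, edge-1, search-1: 37 each (2 lost).
    db-r: 10+37 = 47 ≤ 80
    edge-1: 63+37 = 100 > 90
    search-1: 83+37 = 120 > 90
Round 3 — edge-1, search-1 crash.
  edge-1 sheds 100 req/s to app-a, cache-2, db-r: 33 each (1 lost).
    app-a: 20+33 = 53 ≤ 110
    cache-2: 10+33 = 43 ≤ 70
    db-r: 47+33 = 80 ≤ 80
  search-1 sheds 120 req/s: no online neighbours, lost.
No further crashes.

3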